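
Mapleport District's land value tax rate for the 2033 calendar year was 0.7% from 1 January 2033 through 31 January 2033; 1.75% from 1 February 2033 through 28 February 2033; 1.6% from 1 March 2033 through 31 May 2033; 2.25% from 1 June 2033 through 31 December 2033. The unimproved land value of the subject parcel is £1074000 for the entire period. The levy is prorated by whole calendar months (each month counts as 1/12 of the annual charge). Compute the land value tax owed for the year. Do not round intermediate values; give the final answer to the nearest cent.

£20585.00

1 January – 31 January 2033: 1 month at 0.7% → £1074000 × 0.7% × 1/12 = £626.5000
1 February – 28 February 2033: 1 month at 1.75% → £1074000 × 1.75% × 1/12 = £1566.2500
1 March – 31 May 2033: 3 months at 1.6% → £1074000 × 1.6% × 3/12 = £4296.0000
1 June – 31 December 2033: 7 months at 2.25% → £1074000 × 2.25% × 7/12 = £14096.2500
Total = £20585.0000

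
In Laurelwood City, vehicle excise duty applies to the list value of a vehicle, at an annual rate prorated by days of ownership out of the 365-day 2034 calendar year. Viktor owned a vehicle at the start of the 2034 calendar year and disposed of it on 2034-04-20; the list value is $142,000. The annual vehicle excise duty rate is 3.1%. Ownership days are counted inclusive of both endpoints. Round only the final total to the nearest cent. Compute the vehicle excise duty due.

$1,326.63

Days held (2034-01-01 to 2034-04-20): 110 out of 365
Tax = $142,000 × 3.1% × 110/365 = $1,326.6301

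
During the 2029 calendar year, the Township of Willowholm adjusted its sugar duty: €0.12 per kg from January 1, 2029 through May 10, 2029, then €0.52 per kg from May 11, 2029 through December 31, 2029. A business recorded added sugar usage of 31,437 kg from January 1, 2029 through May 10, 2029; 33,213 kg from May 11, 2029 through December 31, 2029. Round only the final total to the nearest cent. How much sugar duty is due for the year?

January 1 – May 10, 2029: 31,437 kg at €0.12/kg → €3,772.44
May 11 – December 31, 2029: 33,213 kg at €0.52/kg → €17,270.76

€21,043.20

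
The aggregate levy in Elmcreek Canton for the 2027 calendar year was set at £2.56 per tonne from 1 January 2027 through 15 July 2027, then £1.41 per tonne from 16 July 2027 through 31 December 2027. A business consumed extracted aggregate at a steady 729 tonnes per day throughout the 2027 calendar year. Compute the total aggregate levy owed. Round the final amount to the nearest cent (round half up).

1 January – 15 July 2027: 196 days × 729 tonnes/day = 142,884 tonnes at £2.56/tonne → £365,783.04
16 July – 31 December 2027: 169 days × 729 tonnes/day = 123,201 tonnes at £1.41/tonne → £173,713.41

£539,496.45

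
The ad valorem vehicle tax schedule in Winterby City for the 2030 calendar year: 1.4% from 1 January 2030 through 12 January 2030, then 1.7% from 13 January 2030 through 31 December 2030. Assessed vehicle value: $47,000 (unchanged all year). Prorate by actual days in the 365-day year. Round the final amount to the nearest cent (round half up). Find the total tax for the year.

$794.36

1 January – 12 January 2030: 12 days at 1.4% → $47,000 × 1.4% × 12/365 = $21.6329
13 January – 31 December 2030: 353 days at 1.7% → $47,000 × 1.7% × 353/365 = $772.7315
Total = $794.3644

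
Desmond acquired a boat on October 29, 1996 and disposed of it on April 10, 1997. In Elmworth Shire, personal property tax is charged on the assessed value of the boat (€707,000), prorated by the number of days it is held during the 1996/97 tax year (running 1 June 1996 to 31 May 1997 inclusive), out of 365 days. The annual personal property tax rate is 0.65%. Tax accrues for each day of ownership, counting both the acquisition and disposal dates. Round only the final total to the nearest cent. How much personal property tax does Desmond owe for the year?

€2,064.83

Days held (October 29, 1996 – April 10, 1997): 164 out of 365
Tax = €707,000 × 0.65% × 164/365 = €2,064.8274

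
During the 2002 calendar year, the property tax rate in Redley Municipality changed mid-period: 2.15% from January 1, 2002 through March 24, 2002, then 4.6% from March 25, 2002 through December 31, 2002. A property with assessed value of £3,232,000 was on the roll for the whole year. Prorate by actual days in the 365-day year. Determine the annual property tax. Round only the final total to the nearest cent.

£130,665.78

January 1 – March 24, 2002: 83 days at 2.15% → £3,232,000 × 2.15% × 83/365 = £15,801.3808
March 25 – December 31, 2002: 282 days at 4.6% → £3,232,000 × 4.6% × 282/365 = £114,864.3945
Total = £130,665.7753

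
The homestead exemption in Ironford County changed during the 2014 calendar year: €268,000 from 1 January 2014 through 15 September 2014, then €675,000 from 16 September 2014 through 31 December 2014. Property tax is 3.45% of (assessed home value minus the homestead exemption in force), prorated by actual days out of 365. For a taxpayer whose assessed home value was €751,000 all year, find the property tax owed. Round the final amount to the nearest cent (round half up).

1 January – 15 September 2014: 258 days, exemption €268,000 → (€751,000 − €268,000) × 3.45% × 258/365 = €11,778.5836
16 September – 31 December 2014: 107 days, exemption €675,000 → (€751,000 − €675,000) × 3.45% × 107/365 = €768.6411
Total = €12,547.2247

€12,547.22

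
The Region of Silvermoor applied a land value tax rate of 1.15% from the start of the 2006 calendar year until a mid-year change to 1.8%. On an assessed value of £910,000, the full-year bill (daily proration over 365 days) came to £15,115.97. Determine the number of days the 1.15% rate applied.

78 days

Let d = days at the first rate; then 365 − d days at the second rate.
£910,000 × [1.15%·d + 1.8%·(365−d)] / 365 = £15,115.97
Solving gives d = 78, so the new rate took effect on March 20, 2006.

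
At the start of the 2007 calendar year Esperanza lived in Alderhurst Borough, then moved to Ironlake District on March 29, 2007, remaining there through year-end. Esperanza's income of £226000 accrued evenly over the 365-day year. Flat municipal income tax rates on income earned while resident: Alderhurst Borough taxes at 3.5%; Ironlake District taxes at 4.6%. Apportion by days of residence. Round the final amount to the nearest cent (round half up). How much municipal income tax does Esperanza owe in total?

£9803.45

Alderhurst Borough, January 1 – March 28, 2007: 87 days → £226000 × 3.5% × 87/365 = £1885.3973
Ironlake District, March 29 – December 31, 2007: 278 days → £226000 × 4.6% × 278/365 = £7918.0493
Total = £9803.4466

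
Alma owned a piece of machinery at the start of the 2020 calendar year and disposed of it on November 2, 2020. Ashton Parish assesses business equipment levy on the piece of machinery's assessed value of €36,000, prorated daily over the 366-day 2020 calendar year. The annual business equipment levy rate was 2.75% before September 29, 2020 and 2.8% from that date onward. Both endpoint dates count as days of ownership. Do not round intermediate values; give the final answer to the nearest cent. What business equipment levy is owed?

January 1 – September 28, 2020: 272 days at 2.75% → €36,000 × 2.75% × 272/366 = €735.7377
September 29 – November 2, 2020: 35 days at 2.8% → €36,000 × 2.8% × 35/366 = €96.3934
Total = €832.1311

€832.13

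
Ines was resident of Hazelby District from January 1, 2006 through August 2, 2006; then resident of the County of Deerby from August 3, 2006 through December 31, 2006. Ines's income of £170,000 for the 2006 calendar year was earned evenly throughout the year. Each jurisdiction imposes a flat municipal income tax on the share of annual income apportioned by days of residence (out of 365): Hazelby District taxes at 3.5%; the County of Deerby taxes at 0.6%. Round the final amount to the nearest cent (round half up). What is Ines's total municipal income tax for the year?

£3,910.47

Hazelby District, January 1 – August 2, 2006: 214 days → £170,000 × 3.5% × 214/365 = £3,488.4932
The County of Deerby, August 3 – December 31, 2006: 151 days → £170,000 × 0.6% × 151/365 = £421.9726
Total = £3,910.4658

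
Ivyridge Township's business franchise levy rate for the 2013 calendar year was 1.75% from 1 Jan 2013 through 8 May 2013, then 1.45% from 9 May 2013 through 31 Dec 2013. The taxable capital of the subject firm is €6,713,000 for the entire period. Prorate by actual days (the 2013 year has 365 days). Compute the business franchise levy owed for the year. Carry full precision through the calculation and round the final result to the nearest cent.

€104,400.94

1 Jan – 8 May 2013: 128 days at 1.75% → €6,713,000 × 1.75% × 128/365 = €41,197.5890
9 May – 31 Dec 2013: 237 days at 1.45% → €6,713,000 × 1.45% × 237/365 = €63,203.3548
Total = €104,400.9438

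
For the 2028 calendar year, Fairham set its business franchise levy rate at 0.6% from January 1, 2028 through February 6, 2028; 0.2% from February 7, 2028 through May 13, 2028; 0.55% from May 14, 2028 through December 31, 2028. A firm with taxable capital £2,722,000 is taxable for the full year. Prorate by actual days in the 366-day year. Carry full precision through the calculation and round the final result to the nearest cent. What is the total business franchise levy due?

£12,583.67

January 1 – February 6, 2028: 37 days at 0.6% → £2,722,000 × 0.6% × 37/366 = £1,651.0492
February 7 – May 13, 2028: 97 days at 0.2% → £2,722,000 × 0.2% × 97/366 = £1,442.8087
May 14 – December 31, 2028: 232 days at 0.55% → £2,722,000 × 0.55% × 232/366 = £9,489.8142
Total = £12,583.6721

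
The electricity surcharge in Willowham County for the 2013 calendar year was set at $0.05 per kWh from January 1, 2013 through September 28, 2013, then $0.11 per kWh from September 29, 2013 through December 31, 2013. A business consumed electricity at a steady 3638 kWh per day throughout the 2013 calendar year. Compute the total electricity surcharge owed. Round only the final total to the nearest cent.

$86911.82

January 1 – September 28, 2013: 271 days × 3638 kWh/day = 985,898 kWh at $0.05/kWh → $49294.90
September 29 – December 31, 2013: 94 days × 3638 kWh/day = 341,972 kWh at $0.11/kWh → $37616.92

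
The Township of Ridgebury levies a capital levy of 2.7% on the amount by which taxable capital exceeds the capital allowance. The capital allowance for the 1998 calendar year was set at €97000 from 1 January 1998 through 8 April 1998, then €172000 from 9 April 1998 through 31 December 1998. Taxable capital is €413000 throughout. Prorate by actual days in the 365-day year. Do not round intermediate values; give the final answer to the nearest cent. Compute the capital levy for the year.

1 January – 8 April 1998: 98 days, exemption €97000 → (€413000 − €97000) × 2.7% × 98/365 = €2290.7836
9 April – 31 December 1998: 267 days, exemption €172000 → (€413000 − €172000) × 2.7% × 267/365 = €4759.9151
Total = €7050.6986

€7050.70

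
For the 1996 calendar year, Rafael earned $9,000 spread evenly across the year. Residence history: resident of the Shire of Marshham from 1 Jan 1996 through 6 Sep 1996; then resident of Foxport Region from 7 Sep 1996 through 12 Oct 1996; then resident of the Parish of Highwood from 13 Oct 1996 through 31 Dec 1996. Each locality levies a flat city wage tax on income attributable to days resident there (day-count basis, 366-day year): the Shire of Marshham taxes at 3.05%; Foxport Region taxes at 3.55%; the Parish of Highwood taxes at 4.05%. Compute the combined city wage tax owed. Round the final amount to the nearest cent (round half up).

$298.60

The Shire of Marshham, 1 Jan – 6 Sep 1996: 250 days → $9,000 × 3.05% × 250/366 = $187.5000
Foxport Region, 7 Sep – 12 Oct 1996: 36 days → $9,000 × 3.55% × 36/366 = $31.4262
The Parish of Highwood, 13 Oct – 31 Dec 1996: 80 days → $9,000 × 4.05% × 80/366 = $79.6721
Total = $298.5984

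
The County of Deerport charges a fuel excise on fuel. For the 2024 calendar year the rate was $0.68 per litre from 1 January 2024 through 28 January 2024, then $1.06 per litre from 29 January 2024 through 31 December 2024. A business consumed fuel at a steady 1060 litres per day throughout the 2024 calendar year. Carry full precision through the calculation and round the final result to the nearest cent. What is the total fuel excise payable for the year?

1 January – 28 January 2024: 28 days × 1060 litres/day = 29,680 litres at $0.68/litre → $20,182.40
29 January – 31 December 2024: 338 days × 1060 litres/day = 358,280 litres at $1.06/litre → $379,776.80

$399,959.20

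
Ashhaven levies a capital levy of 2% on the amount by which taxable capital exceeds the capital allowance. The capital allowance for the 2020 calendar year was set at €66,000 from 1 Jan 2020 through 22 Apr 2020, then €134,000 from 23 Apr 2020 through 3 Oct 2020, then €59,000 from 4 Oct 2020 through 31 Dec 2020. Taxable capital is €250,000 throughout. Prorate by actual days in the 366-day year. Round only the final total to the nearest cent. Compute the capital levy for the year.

€3,104.64

1 Jan – 22 Apr 2020: 113 days, exemption €66,000 → (€250,000 − €66,000) × 2% × 113/366 = €1,136.1749
23 Apr – 3 Oct 2020: 164 days, exemption €134,000 → (€250,000 − €134,000) × 2% × 164/366 = €1,039.5628
4 Oct – 31 Dec 2020: 89 days, exemption €59,000 → (€250,000 − €59,000) × 2% × 89/366 = €928.9071
Total = €3,104.6448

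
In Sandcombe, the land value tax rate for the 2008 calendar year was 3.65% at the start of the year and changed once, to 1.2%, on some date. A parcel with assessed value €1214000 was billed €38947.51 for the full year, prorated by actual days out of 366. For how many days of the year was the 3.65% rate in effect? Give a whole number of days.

300 days

Let d = days at the first rate; then 366 − d days at the second rate.
€1214000 × [3.65%·d + 1.2%·(366−d)] / 366 = €38947.51
Solving gives d = 300, so the new rate took effect on 27 October 2008.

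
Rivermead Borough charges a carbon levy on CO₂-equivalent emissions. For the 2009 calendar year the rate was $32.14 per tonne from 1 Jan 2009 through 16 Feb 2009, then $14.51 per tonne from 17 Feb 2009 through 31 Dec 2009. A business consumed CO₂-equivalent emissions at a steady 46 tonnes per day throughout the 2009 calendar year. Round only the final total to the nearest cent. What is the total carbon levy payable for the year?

1 Jan – 16 Feb 2009: 47 days × 46 tonnes/day = 2,162 tonnes at $32.14/tonne → $69,486.68
17 Feb – 31 Dec 2009: 318 days × 46 tonnes/day = 14,628 tonnes at $14.51/tonne → $212,252.28

$281,738.96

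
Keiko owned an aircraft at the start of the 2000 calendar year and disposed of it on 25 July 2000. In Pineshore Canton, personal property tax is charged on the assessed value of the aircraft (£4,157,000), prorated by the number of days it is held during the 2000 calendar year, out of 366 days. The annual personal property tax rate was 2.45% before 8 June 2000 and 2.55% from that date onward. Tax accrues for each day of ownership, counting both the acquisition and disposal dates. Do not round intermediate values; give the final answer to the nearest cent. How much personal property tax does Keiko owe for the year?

£58,146.89

1 January – 7 June 2000: 159 days at 2.45% → £4,157,000 × 2.45% × 159/366 = £44,244.7910
8 June – 25 July 2000: 48 days at 2.55% → £4,157,000 × 2.55% × 48/366 = £13,902.0984
Total = £58,146.8893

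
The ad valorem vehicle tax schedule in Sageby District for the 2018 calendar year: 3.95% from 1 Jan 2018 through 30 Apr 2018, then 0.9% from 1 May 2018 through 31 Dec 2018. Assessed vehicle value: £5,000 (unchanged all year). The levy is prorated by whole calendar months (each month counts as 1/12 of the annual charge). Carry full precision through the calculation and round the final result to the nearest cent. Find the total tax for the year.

£95.83

1 Jan – 30 Apr 2018: 4 months at 3.95% → £5,000 × 3.95% × 4/12 = £65.8333
1 May – 31 Dec 2018: 8 months at 0.9% → £5,000 × 0.9% × 8/12 = £30.0000
Total = £95.8333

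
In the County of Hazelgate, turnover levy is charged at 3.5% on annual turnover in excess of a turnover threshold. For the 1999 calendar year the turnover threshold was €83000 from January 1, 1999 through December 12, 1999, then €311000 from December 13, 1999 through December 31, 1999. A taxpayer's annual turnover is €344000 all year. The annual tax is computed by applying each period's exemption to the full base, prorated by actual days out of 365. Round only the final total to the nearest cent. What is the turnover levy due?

January 1 – December 12, 1999: 346 days, exemption €83000 → (€344000 − €83000) × 3.5% × 346/365 = €8659.4795
December 13 – December 31, 1999: 19 days, exemption €311000 → (€344000 − €311000) × 3.5% × 19/365 = €60.1233
Total = €8719.6027

€8719.60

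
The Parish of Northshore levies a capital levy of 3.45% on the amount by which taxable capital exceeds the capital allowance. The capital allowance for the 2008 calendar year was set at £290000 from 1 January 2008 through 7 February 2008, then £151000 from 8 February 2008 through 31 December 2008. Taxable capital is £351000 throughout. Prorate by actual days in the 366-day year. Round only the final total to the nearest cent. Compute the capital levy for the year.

1 January – 7 February 2008: 38 days, exemption £290000 → (£351000 − £290000) × 3.45% × 38/366 = £218.5000
8 February – 31 December 2008: 328 days, exemption £151000 → (£351000 − £151000) × 3.45% × 328/366 = £6183.6066
Total = £6402.1066

£6402.11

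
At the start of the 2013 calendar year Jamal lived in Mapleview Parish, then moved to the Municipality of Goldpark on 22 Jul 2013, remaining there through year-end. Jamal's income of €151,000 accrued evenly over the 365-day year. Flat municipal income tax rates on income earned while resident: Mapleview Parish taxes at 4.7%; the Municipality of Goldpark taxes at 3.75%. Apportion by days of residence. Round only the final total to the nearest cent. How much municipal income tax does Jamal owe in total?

Mapleview Parish, 1 Jan – 21 Jul 2013: 202 days → €151,000 × 4.7% × 202/365 = €3,927.6548
The Municipality of Goldpark, 22 Jul – 31 Dec 2013: 163 days → €151,000 × 3.75% × 163/365 = €2,528.7329
Total = €6,456.3877

€6,456.39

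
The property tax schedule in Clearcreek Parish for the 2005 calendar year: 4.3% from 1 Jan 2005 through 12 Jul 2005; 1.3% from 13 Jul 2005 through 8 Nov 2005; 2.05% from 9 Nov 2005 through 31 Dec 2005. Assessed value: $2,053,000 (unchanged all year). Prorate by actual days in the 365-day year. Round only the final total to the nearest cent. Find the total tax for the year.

1 Jan – 12 Jul 2005: 193 days at 4.3% → $2,053,000 × 4.3% × 193/365 = $46,679.0329
13 Jul – 8 Nov 2005: 119 days at 1.3% → $2,053,000 × 1.3% × 119/365 = $8,701.3452
9 Nov – 31 Dec 2005: 53 days at 2.05% → $2,053,000 × 2.05% × 53/365 = $6,111.1904
Total = $61,491.5685

$61,491.57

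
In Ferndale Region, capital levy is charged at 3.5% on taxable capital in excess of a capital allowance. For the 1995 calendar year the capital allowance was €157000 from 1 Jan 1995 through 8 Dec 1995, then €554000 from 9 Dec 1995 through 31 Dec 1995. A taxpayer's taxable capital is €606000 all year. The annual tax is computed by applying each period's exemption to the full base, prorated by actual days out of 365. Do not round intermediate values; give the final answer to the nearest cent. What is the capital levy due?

€14839.42

1 Jan – 8 Dec 1995: 342 days, exemption €157000 → (€606000 − €157000) × 3.5% × 342/365 = €14724.7397
9 Dec – 31 Dec 1995: 23 days, exemption €554000 → (€606000 − €554000) × 3.5% × 23/365 = €114.6849
Total = €14839.4247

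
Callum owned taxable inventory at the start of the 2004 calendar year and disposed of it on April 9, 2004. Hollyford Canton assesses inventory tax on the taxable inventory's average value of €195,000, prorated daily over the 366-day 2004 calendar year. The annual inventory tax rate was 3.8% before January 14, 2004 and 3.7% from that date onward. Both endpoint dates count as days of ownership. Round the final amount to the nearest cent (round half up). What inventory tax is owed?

€1,978.24

January 1 – January 13, 2004: 13 days at 3.8% → €195,000 × 3.8% × 13/366 = €263.1967
January 14 – April 9, 2004: 87 days at 3.7% → €195,000 × 3.7% × 87/366 = €1,715.0410
Total = €1,978.2377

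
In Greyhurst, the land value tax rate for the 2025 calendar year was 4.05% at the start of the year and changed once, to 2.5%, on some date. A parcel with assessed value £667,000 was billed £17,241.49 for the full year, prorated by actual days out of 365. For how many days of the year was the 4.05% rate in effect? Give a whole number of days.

Let d = days at the first rate; then 365 − d days at the second rate.
£667,000 × [4.05%·d + 2.5%·(365−d)] / 365 = £17,241.49
Solving gives d = 20, so the new rate took effect on 21 Jan 2025.

20 days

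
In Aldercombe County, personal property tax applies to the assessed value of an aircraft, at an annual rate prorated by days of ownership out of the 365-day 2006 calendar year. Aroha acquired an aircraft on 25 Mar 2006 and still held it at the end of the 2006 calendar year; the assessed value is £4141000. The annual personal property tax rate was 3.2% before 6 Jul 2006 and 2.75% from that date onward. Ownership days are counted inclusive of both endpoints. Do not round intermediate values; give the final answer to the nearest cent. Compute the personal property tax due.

£93240.57

25 Mar – 5 Jul 2006: 103 days at 3.2% → £4141000 × 3.2% × 103/365 = £37393.7973
6 Jul – 31 Dec 2006: 179 days at 2.75% → £4141000 × 2.75% × 179/365 = £55846.7740
Total = £93240.5712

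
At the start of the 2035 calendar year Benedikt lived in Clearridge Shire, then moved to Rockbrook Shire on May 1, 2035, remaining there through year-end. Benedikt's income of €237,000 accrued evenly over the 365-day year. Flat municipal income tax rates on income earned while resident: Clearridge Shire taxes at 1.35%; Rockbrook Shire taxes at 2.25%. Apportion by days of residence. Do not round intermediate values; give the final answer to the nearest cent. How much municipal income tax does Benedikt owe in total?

Clearridge Shire, January 1 – April 30, 2035: 120 days → €237,000 × 1.35% × 120/365 = €1,051.8904
Rockbrook Shire, May 1 – December 31, 2035: 245 days → €237,000 × 2.25% × 245/365 = €3,579.3493
Total = €4,631.2397

€4,631.24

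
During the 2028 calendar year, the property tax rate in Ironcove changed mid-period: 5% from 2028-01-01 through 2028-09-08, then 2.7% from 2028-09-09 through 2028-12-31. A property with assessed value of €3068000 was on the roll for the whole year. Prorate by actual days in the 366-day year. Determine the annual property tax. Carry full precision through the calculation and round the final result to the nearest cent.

€131421.05

2028-01-01 to 2028-09-08: 252 days at 5% → €3068000 × 5% × 252/366 = €105619.6721
2028-09-09 to 2028-12-31: 114 days at 2.7% → €3068000 × 2.7% × 114/366 = €25801.3770
Total = €131421.0492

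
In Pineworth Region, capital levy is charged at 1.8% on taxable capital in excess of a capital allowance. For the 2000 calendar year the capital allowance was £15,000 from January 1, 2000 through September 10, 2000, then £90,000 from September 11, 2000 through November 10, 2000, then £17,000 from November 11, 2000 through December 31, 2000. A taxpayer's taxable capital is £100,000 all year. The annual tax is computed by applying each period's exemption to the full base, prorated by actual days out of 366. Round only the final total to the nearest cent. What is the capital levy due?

£1,299.98

January 1 – September 10, 2000: 254 days, exemption £15,000 → (£100,000 − £15,000) × 1.8% × 254/366 = £1,061.8033
September 11 – November 10, 2000: 61 days, exemption £90,000 → (£100,000 − £90,000) × 1.8% × 61/366 = £30.0000
November 11 – December 31, 2000: 51 days, exemption £17,000 → (£100,000 − £17,000) × 1.8% × 51/366 = £208.1803
Total = £1,299.9836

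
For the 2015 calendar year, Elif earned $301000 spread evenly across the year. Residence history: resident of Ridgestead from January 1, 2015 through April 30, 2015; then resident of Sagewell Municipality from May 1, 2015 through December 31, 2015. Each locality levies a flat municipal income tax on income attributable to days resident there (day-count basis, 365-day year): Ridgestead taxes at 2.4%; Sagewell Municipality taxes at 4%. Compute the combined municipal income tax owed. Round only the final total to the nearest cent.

$10456.66

Ridgestead, January 1 – April 30, 2015: 120 days → $301000 × 2.4% × 120/365 = $2375.0137
Sagewell Municipality, May 1 – December 31, 2015: 245 days → $301000 × 4% × 245/365 = $8081.6438
Total = $10456.6575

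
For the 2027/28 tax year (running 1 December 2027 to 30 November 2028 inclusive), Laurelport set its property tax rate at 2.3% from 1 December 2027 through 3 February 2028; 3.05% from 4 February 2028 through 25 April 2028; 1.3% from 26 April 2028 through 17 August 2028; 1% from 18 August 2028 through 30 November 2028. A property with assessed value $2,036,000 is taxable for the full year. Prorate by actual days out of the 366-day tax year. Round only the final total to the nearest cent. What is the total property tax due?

$36,314.23

1 December 2027 – 3 February 2028: 65 days at 2.3% → $2,036,000 × 2.3% × 65/366 = $8,316.4481
4 February – 25 April 2028: 82 days at 3.05% → $2,036,000 × 3.05% × 82/366 = $13,912.6667
26 April – 17 August 2028: 114 days at 1.3% → $2,036,000 × 1.3% × 114/366 = $8,244.1311
18 August – 30 November 2028: 105 days at 1% → $2,036,000 × 1% × 105/366 = $5,840.9836
Total = $36,314.2295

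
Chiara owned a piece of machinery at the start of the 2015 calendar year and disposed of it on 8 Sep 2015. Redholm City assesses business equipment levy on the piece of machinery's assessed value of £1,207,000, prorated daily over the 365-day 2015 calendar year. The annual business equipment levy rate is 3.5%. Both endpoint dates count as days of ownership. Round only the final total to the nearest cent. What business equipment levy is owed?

Days held (1 Jan – 8 Sep 2015): 251 out of 365
Tax = £1,207,000 × 3.5% × 251/365 = £29,050.6712

£29,050.67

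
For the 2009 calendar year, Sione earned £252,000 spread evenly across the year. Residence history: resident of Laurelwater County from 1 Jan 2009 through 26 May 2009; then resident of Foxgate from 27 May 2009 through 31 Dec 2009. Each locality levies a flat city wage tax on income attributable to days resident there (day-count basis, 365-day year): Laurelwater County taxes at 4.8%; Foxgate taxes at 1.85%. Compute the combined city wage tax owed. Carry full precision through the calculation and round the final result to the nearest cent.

£7,635.60

Laurelwater County, 1 Jan – 26 May 2009: 146 days → £252,000 × 4.8% × 146/365 = £4,838.4000
Foxgate, 27 May – 31 Dec 2009: 219 days → £252,000 × 1.85% × 219/365 = £2,797.2000
Total = £7,635.6000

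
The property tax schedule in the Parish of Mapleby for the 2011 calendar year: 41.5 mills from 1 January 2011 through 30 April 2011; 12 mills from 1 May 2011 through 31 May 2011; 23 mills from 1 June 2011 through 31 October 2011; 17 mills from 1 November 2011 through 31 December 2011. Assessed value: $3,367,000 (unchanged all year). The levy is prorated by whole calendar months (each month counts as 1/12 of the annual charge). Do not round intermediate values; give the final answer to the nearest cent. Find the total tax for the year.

$91,750.75

1 January – 30 April 2011: 4 months at 41.5 mills → $3,367,000 × 4.15% × 4/12 = $46,576.8333
1 May – 31 May 2011: 1 month at 12 mills → $3,367,000 × 1.2% × 1/12 = $3,367.0000
1 June – 31 October 2011: 5 months at 23 mills → $3,367,000 × 2.3% × 5/12 = $32,267.0833
1 November – 31 December 2011: 2 months at 17 mills → $3,367,000 × 1.7% × 2/12 = $9,539.8333
Total = $91,750.7500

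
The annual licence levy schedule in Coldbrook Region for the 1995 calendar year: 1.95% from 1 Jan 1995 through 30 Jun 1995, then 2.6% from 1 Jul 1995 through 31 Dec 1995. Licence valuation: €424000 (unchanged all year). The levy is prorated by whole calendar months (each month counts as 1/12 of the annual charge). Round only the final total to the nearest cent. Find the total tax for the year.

1 Jan – 30 Jun 1995: 6 months at 1.95% → €424000 × 1.95% × 6/12 = €4134.0000
1 Jul – 31 Dec 1995: 6 months at 2.6% → €424000 × 2.6% × 6/12 = €5512.0000
Total = €9646.0000

€9646.00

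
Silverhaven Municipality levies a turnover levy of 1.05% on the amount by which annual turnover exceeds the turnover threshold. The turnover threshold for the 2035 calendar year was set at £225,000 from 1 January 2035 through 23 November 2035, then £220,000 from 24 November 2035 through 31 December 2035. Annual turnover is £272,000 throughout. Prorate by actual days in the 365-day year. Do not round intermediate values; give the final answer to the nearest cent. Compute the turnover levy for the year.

£498.97

1 January – 23 November 2035: 327 days, exemption £225,000 → (£272,000 − £225,000) × 1.05% × 327/365 = £442.1219
24 November – 31 December 2035: 38 days, exemption £220,000 → (£272,000 − £220,000) × 1.05% × 38/365 = £56.8438
Total = £498.9658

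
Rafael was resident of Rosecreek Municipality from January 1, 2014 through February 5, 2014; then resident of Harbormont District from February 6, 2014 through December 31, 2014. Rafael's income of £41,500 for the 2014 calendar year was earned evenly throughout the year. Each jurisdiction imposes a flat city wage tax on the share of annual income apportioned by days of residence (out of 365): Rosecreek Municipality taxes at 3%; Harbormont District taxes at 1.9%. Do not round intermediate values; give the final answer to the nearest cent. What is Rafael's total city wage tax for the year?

£833.52

Rosecreek Municipality, January 1 – February 5, 2014: 36 days → £41,500 × 3% × 36/365 = £122.7945
Harbormont District, February 6 – December 31, 2014: 329 days → £41,500 × 1.9% × 329/365 = £710.7301
Total = £833.5247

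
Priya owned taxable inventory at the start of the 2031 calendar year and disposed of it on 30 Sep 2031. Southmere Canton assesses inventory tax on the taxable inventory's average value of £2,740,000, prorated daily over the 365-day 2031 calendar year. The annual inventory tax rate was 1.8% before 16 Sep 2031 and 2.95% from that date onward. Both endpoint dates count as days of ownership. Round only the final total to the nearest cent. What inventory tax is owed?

1 Jan – 15 Sep 2031: 258 days at 1.8% → £2,740,000 × 1.8% × 258/365 = £34,861.8082
16 Sep – 30 Sep 2031: 15 days at 2.95% → £2,740,000 × 2.95% × 15/365 = £3,321.7808
Total = £38,183.5890

£38,183.59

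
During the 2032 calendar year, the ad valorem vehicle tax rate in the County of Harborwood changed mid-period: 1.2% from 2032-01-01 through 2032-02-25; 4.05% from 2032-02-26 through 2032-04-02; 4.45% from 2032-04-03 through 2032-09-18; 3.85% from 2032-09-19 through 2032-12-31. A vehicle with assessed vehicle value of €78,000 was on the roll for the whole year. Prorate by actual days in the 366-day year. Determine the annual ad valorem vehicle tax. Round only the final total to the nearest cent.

2032-01-01 to 2032-02-25: 56 days at 1.2% → €78,000 × 1.2% × 56/366 = €143.2131
2032-02-26 to 2032-04-02: 37 days at 4.05% → €78,000 × 4.05% × 37/366 = €319.3525
2032-04-03 to 2032-09-18: 169 days at 4.45% → €78,000 × 4.45% × 169/366 = €1,602.7295
2032-09-19 to 2032-12-31: 104 days at 3.85% → €78,000 × 3.85% × 104/366 = €853.3115
Total = €2,918.6066

€2,918.61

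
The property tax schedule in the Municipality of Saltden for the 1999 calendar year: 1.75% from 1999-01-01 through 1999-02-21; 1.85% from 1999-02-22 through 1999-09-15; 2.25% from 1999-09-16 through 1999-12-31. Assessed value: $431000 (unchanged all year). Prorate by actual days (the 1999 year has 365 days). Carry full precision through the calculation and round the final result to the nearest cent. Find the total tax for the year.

$8417.49

1999-01-01 to 1999-02-21: 52 days at 1.75% → $431000 × 1.75% × 52/365 = $1074.5479
1999-02-22 to 1999-09-15: 206 days at 1.85% → $431000 × 1.85% × 206/365 = $4500.1123
1999-09-16 to 1999-12-31: 107 days at 2.25% → $431000 × 2.25% × 107/365 = $2842.8288
Total = $8417.4890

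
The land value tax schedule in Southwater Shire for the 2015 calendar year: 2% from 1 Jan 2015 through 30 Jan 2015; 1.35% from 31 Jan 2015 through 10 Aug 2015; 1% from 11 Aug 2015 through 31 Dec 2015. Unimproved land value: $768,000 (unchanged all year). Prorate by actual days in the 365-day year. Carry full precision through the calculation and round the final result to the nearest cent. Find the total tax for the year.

1 Jan – 30 Jan 2015: 30 days at 2% → $768,000 × 2% × 30/365 = $1,262.4658
31 Jan – 10 Aug 2015: 192 days at 1.35% → $768,000 × 1.35% × 192/365 = $5,453.8521
11 Aug – 31 Dec 2015: 143 days at 1% → $768,000 × 1% × 143/365 = $3,008.8767
Total = $9,725.1945

$9,725.19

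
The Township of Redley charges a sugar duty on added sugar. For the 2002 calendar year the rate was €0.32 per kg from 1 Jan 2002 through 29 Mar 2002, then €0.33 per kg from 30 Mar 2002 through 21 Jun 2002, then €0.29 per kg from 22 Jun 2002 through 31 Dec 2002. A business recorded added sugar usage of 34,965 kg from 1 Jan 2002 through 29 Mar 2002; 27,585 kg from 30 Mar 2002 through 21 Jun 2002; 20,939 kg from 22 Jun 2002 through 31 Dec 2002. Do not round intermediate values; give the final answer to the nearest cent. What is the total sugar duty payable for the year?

€26364.16

1 Jan – 29 Mar 2002: 34,965 kg at €0.32/kg → €11188.80
30 Mar – 21 Jun 2002: 27,585 kg at €0.33/kg → €9103.05
22 Jun – 31 Dec 2002: 20,939 kg at €0.29/kg → €6072.31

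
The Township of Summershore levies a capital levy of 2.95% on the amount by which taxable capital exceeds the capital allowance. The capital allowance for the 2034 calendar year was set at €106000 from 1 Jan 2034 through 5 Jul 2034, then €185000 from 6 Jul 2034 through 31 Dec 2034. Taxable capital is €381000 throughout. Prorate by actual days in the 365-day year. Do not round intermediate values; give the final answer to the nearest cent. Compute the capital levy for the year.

€6969.60

1 Jan – 5 Jul 2034: 186 days, exemption €106000 → (€381000 − €106000) × 2.95% × 186/365 = €4134.0411
6 Jul – 31 Dec 2034: 179 days, exemption €185000 → (€381000 − €185000) × 2.95% × 179/365 = €2835.5562
Total = €6969.5973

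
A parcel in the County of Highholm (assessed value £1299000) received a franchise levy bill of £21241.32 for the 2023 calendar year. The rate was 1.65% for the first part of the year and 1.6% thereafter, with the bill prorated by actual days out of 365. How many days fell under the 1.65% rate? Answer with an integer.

257 days

Let d = days at the first rate; then 365 − d days at the second rate.
£1299000 × [1.65%·d + 1.6%·(365−d)] / 365 = £21241.32
Solving gives d = 257, so the new rate took effect on September 15, 2023.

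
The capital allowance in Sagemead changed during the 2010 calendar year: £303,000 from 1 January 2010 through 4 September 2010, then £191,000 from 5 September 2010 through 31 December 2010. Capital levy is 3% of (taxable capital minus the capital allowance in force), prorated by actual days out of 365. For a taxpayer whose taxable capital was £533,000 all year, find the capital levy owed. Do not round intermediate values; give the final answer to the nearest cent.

£7,986.25

1 January – 4 September 2010: 247 days, exemption £303,000 → (£533,000 − £303,000) × 3% × 247/365 = £4,669.3151
5 September – 31 December 2010: 118 days, exemption £191,000 → (£533,000 − £191,000) × 3% × 118/365 = £3,316.9315
Total = £7,986.2466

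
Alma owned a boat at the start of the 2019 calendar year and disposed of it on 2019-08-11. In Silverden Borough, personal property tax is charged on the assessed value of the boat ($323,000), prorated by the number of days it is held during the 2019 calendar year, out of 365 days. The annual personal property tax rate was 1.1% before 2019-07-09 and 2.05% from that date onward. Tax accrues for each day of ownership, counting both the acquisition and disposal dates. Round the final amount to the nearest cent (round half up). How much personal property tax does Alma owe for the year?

2019-01-01 to 2019-07-08: 189 days at 1.1% → $323,000 × 1.1% × 189/365 = $1,839.7726
2019-07-09 to 2019-08-11: 34 days at 2.05% → $323,000 × 2.05% × 34/365 = $616.7973
Total = $2,456.5699

$2,456.57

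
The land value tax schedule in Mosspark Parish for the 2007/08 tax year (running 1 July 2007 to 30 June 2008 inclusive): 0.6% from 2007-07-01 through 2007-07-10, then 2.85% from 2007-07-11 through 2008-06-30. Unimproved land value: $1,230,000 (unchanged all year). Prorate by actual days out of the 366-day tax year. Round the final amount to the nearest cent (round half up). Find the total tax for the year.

$34,298.85

2007-07-01 to 2007-07-10: 10 days at 0.6% → $1,230,000 × 0.6% × 10/366 = $201.6393
2007-07-11 to 2008-06-30: 356 days at 2.85% → $1,230,000 × 2.85% × 356/366 = $34,097.2131
Total = $34,298.8525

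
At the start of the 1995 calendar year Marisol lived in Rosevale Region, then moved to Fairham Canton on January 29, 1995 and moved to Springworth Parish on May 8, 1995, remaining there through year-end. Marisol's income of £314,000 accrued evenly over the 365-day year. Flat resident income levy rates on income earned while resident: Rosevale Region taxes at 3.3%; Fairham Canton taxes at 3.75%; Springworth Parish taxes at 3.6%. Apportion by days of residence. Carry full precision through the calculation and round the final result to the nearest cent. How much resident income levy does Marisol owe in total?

Rosevale Region, January 1 – January 28, 1995: 28 days → £314,000 × 3.3% × 28/365 = £794.8932
Fairham Canton, January 29 – May 7, 1995: 99 days → £314,000 × 3.75% × 99/365 = £3,193.7671
Springworth Parish, May 8 – December 31, 1995: 238 days → £314,000 × 3.6% × 238/365 = £7,370.8274
Total = £11,359.4877

£11,359.49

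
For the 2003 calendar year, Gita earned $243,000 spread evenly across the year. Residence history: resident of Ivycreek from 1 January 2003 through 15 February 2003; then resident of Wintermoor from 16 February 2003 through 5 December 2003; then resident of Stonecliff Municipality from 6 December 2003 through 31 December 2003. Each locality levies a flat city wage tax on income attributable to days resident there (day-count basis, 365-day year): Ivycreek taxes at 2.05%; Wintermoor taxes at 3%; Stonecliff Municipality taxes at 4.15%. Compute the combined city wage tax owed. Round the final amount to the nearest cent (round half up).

Ivycreek, 1 January – 15 February 2003: 46 days → $243,000 × 2.05% × 46/365 = $627.8055
Wintermoor, 16 February – 5 December 2003: 293 days → $243,000 × 3% × 293/365 = $5,851.9726
Stonecliff Municipality, 6 December – 31 December 2003: 26 days → $243,000 × 4.15% × 26/365 = $718.3479
Total = $7,198.1260

$7,198.13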